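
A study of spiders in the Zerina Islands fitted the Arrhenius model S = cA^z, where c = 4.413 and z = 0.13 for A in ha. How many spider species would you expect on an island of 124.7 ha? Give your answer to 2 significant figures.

S = 4.413 × 124.7^0.13
ln S = ln 4.413 + 0.13 × ln 124.7 = 1.4846 + 0.13 × 4.8259 = 2.1119
S = e^2.1119 ≈ 8.264

8.3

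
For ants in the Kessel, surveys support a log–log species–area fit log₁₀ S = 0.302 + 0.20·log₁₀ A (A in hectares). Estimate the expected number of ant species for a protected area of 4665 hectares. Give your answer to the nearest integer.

S = 2.004 × 4665^0.2 = 2.004 × 5.417 ≈ 10.86

11 species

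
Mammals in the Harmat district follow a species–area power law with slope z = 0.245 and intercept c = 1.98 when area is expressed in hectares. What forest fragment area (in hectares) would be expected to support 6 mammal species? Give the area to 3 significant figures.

92.3 hectares

6 = 1.98 × A^0.245  ⇒  A^0.245 = 6/1.98 = 3.03
ln A = ln(3.03) / 0.245 = 1.1087 / 0.245 = 4.5252
A = e^4.5252 ≈ 92.31 hectares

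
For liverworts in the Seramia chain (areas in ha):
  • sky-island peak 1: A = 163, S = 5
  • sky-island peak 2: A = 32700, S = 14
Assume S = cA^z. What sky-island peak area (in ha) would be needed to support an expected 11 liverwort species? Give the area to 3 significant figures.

z = ln(14/5) / ln(32700/163) = 1.0296 / 5.3014 = 0.1942
c = 5 / 163^0.1942 = 5 / 2.689 = 1.859
A = (11/1.859)^(1/0.1942) ⇒ ln A = ln(5.917)/0.1942 = 9.1534
A = e^9.1534 ≈ 9447 ha

9450 ha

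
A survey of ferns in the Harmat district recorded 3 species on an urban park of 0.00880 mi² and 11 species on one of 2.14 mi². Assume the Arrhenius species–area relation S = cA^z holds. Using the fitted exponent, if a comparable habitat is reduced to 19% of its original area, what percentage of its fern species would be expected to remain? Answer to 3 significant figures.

67.5%

z = ln(11/3) / ln(2.14/0.0088) = 1.2993 / 5.4938 = 0.2365
S_new/S_old = (A_new/A_old)^z = 0.19^0.2365 = exp(0.2365 × -1.6607) = 0.6752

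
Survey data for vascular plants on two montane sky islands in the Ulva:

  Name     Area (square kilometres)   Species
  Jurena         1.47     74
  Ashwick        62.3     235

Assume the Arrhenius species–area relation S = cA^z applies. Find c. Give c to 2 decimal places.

65.71

z = ln(S₂/S₁) / ln(A₂/A₁) = ln(235/74) / ln(62.3/1.47) = 1.1555 / 3.7467 = 0.3084
c = S₁ / A₁^z = 74 / 1.47^0.3084 = 74 / 1.126 = 65.71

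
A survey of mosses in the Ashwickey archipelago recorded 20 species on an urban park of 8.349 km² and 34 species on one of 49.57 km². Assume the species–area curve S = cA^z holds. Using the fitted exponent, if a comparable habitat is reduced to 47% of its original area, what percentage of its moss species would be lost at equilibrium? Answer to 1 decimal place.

z = ln(34/20) / ln(49.57/8.349) = 0.5306 / 1.7812 = 0.2979
S_new/S_old = (A_new/A_old)^z = 0.47^0.2979 = exp(0.2979 × -0.7550) = 0.7986
Fraction lost = 1 − 0.7986 = 0.2014

20.1%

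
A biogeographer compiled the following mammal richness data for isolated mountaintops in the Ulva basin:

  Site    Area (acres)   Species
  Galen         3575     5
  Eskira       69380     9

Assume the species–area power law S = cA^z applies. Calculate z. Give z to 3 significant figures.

Taking logs: ln S = ln c + z ln A, so z = (ln S₂ − ln S₁)/(ln A₂ − ln A₁).
z = ln(9/5) / ln(69380/3575) = ln(1.8) / ln(19.41) = 0.5878 / 2.9656 = 0.1982

0.198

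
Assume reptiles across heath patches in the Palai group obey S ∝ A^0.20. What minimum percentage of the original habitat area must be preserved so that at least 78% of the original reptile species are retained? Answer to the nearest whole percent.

29%

Need (A_new/A_old)^0.2 = 0.78, so A_new/A_old = 0.78^(1/0.2) = 0.78^5
ln(A_new/A_old) = ln 0.78 / 0.2 = -0.2485 / 0.2 = -1.2423
A_new/A_old = e^-1.2423 ≈ 0.2887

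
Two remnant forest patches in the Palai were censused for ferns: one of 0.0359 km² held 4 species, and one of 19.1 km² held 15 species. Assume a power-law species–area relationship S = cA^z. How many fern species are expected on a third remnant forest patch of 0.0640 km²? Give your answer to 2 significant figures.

z = ln(15/4) / ln(19.1/0.0359) = 1.3218 / 6.2767 = 0.2106
c = 4 / 0.0359^0.2106 = 4 / 0.4963 = 8.06
S₃ = 8.06 × 0.064^0.2106 = 8.06 × 0.5605 ≈ 4.518

4.5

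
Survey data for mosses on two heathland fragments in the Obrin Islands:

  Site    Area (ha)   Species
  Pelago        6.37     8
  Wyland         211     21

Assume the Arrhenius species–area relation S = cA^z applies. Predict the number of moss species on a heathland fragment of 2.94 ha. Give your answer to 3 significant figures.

z = ln(21/8) / ln(211/6.37) = 0.9651 / 3.5003 = 0.2757
c = 8 / 6.37^0.2757 = 8 / 1.666 = 4.801
S₃ = 4.801 × 2.94^0.2757 = 4.801 × 1.346 ≈ 6.464

6.46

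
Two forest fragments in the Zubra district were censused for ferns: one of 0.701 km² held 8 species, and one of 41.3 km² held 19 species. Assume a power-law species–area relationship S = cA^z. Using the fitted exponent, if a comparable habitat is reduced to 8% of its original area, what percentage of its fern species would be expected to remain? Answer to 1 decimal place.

z = ln(19/8) / ln(41.3/0.701) = 0.8650 / 4.0761 = 0.2122
S_new/S_old = (A_new/A_old)^z = 0.08^0.2122 = exp(0.2122 × -2.5257) = 0.5851

58.5%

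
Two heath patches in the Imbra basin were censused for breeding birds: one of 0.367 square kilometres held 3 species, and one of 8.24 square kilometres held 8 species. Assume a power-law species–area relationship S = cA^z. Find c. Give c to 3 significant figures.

4.11

z = ln(S₂/S₁) / ln(A₂/A₁) = ln(8/3) / ln(8.24/0.367) = 0.9808 / 3.1114 = 0.3152
c = S₁ / A₁^z = 3 / 0.367^0.3152 = 3 / 0.7291 = 4.115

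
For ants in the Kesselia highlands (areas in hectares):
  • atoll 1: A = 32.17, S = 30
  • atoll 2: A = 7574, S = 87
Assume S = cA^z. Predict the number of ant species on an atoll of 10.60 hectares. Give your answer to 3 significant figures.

z = ln(87/30) / ln(7574/32.17) = 1.0647 / 5.4614 = 0.1950
c = 30 / 32.17^0.1950 = 30 / 1.967 = 15.25
S₃ = 15.25 × 10.6^0.1950 = 15.25 × 1.584 ≈ 24.16

24.2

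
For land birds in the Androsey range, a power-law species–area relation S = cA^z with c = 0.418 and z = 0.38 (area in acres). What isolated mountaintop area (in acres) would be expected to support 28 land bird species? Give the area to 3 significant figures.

28 = 0.418 × A^0.38  ⇒  A^0.38 = 28/0.418 = 66.99
ln A = ln(66.99) / 0.38 = 4.2045 / 0.38 = 11.0644
A = e^11.0644 ≈ 63858 acres

63900 acres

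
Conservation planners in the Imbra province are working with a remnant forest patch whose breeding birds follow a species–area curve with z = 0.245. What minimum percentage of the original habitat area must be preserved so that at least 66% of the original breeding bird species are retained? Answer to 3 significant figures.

18.3%

Need (A_new/A_old)^0.245 = 0.66, so A_new/A_old = 0.66^(1/0.245) = 0.66^4.082
ln(A_new/A_old) = ln 0.66 / 0.245 = -0.4155 / 0.245 = -1.6960
A_new/A_old = e^-1.6960 ≈ 0.1834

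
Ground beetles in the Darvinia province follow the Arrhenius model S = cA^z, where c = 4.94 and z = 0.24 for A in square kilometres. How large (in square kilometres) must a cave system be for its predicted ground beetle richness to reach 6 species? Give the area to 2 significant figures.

2.2 square kilometres

6 = 4.94 × A^0.24  ⇒  A^0.24 = 6/4.94 = 1.215
ln A = ln(1.215) / 0.24 = 0.1944 / 0.24 = 0.8100
A = e^0.8100 ≈ 2.248 square kilometres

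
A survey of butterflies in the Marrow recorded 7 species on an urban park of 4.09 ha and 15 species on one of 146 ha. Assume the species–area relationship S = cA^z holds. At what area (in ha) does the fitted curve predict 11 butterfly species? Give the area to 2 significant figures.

z = ln(15/7) / ln(146/4.09) = 0.7621 / 3.5751 = 0.2132
c = 7 / 4.09^0.2132 = 7 / 1.35 = 5.184
A = (11/5.184)^(1/0.2132) ⇒ ln A = ln(2.122)/0.2132 = 3.5287
A = e^3.5287 ≈ 34.08 ha

34 ha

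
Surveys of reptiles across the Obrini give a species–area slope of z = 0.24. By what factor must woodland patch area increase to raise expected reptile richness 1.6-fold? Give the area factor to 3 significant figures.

(A₂/A₁)^0.24 = 1.6, so A₂/A₁ = 1.6^(1/0.24) = 1.6^4.167
ln(A₂/A₁) = ln 1.6 / 0.24 = 0.4700 / 0.24 = 1.9583
A₂/A₁ = e^1.9583 ≈ 7.088

7.09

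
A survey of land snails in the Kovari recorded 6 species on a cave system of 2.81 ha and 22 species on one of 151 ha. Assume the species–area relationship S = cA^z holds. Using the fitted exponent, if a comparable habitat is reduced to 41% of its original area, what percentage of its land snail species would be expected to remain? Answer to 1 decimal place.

74.8%

z = ln(22/6) / ln(151/2.81) = 1.2993 / 3.9841 = 0.3261
S_new/S_old = (A_new/A_old)^z = 0.41^0.3261 = exp(0.3261 × -0.8916) = 0.7477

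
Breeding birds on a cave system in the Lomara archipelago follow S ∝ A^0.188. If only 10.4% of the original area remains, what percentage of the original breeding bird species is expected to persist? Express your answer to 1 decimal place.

S_new/S_old = (A_new/A_old)^z = 0.104^0.188
= exp(0.188 × ln 0.104) = exp(0.188 × -2.2634) = exp(-0.4255) ≈ 0.6534

65.3%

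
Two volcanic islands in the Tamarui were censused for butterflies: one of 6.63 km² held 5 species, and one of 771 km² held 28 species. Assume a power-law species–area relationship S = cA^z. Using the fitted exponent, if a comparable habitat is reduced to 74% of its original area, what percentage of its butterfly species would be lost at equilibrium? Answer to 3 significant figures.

10.3%

z = ln(28/5) / ln(771/6.63) = 1.7228 / 4.7561 = 0.3622
S_new/S_old = (A_new/A_old)^z = 0.74^0.3622 = exp(0.3622 × -0.3011) = 0.8967
Fraction lost = 1 − 0.8967 = 0.1033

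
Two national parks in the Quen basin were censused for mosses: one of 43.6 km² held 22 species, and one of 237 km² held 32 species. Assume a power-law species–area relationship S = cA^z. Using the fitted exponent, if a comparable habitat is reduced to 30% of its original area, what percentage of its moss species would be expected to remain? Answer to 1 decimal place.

76.6%

z = ln(32/22) / ln(237/43.6) = 0.3747 / 1.6930 = 0.2213
S_new/S_old = (A_new/A_old)^z = 0.3^0.2213 = exp(0.2213 × -1.2040) = 0.7661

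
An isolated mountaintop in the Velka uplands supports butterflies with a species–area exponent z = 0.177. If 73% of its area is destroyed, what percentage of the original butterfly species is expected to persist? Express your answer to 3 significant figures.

79.3%

S_new/S_old = (A_new/A_old)^z = 0.27^0.177
= exp(0.177 × ln 0.27) = exp(0.177 × -1.3093) = exp(-0.2318) ≈ 0.7931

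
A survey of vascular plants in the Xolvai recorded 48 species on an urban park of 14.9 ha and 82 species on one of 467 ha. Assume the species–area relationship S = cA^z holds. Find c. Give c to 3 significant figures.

31.5

z = ln(S₂/S₁) / ln(A₂/A₁) = ln(82/48) / ln(467/14.9) = 0.5355 / 3.4450 = 0.1554
c = S₁ / A₁^z = 48 / 14.9^0.1554 = 48 / 1.522 = 31.54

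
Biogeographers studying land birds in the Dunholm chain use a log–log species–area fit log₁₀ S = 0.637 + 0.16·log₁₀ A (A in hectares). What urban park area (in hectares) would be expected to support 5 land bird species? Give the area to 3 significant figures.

2.44 hectares

5 = 4.335 × A^0.16  ⇒  A^0.16 = 5/4.335 = 1.153
ln A = ln(1.153) / 0.16 = 0.1427 / 0.16 = 0.8918
A = e^0.8918 ≈ 2.44 hectares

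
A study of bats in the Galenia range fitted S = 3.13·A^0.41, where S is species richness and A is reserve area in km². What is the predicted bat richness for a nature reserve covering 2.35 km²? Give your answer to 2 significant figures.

S = 3.13 × 2.35^0.41
ln S = ln 3.13 + 0.41 × ln 2.35 = 1.1410 + 0.41 × 0.8544 = 1.4913
S = e^1.4913 ≈ 4.443

4.4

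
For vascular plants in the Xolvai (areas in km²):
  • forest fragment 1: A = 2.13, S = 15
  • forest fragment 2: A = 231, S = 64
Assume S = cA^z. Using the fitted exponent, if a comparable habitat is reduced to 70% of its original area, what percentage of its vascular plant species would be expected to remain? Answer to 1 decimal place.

z = ln(64/15) / ln(231/2.13) = 1.4508 / 4.6863 = 0.3096
S_new/S_old = (A_new/A_old)^z = 0.7^0.3096 = exp(0.3096 × -0.3567) = 0.8955

89.5%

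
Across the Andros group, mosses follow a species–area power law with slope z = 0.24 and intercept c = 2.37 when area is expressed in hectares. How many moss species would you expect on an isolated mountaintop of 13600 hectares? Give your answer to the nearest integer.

S = 2.37 × 13600^0.24
ln S = ln 2.37 + 0.24 × ln 13600 = 0.8629 + 0.24 × 9.5178 = 3.1472
S = e^3.1472 ≈ 23.27

23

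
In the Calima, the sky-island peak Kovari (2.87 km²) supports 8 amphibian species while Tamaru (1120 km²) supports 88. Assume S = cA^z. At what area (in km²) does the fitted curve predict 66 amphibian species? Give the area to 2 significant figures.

550 km²

z = ln(88/8) / ln(1120/2.87) = 2.3979 / 5.9668 = 0.4019
c = 8 / 2.87^0.4019 = 8 / 1.528 = 5.237
A = (66/5.237)^(1/0.4019) ⇒ ln A = ln(12.6)/0.4019 = 6.3052
A = e^6.3052 ≈ 547.4 km²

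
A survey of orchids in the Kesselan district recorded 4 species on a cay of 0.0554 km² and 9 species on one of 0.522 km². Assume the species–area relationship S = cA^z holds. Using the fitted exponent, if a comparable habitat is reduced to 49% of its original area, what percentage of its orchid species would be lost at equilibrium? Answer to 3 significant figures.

z = ln(9/4) / ln(0.522/0.0554) = 0.8109 / 2.2431 = 0.3615
S_new/S_old = (A_new/A_old)^z = 0.49^0.3615 = exp(0.3615 × -0.7133) = 0.7727
Fraction lost = 1 − 0.7727 = 0.2273

22.7%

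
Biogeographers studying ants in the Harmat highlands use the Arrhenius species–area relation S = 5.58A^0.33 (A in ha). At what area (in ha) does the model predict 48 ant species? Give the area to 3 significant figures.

679 ha

48 = 5.58 × A^0.33  ⇒  A^0.33 = 48/5.58 = 8.602
ln A = ln(8.602) / 0.33 = 2.1520 / 0.33 = 6.5212
A = e^6.5212 ≈ 679.4 ha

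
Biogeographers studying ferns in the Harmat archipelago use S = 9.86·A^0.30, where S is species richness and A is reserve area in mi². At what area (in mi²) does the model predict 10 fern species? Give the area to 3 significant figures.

1.05 mi²

10 = 9.86 × A^0.3  ⇒  A^0.3 = 10/9.86 = 1.014
ln A = ln(1.014) / 0.3 = 0.0141 / 0.3 = 0.0470
A = e^0.0470 ≈ 1.048 mi²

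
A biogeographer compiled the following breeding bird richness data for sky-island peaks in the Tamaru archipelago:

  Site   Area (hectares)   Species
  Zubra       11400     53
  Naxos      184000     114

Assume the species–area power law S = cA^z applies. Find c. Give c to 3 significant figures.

4.05

z = ln(S₂/S₁) / ln(A₂/A₁) = ln(114/53) / ln(184000/11400) = 0.7659 / 2.7813 = 0.2754
c = S₁ / A₁^z = 53 / 11400^0.2754 = 53 / 13.1 = 4.047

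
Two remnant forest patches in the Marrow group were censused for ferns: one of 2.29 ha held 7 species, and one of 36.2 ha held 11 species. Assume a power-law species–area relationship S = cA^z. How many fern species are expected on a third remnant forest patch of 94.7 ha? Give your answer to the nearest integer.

z = ln(11/7) / ln(36.2/2.29) = 0.4520 / 2.7605 = 0.1637
c = 7 / 2.29^0.1637 = 7 / 1.145 = 6.112
S₃ = 6.112 × 94.7^0.1637 = 6.112 × 2.107 ≈ 12.88

13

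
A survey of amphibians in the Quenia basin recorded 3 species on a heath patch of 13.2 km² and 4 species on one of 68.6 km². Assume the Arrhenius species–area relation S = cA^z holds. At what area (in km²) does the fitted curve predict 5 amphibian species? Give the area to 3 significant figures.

246 km²

z = ln(4/3) / ln(68.6/13.2) = 0.2877 / 1.6481 = 0.1746
c = 3 / 13.2^0.1746 = 3 / 1.569 = 1.912
A = (5/1.912)^(1/0.1746) ⇒ ln A = ln(2.615)/0.1746 = 5.5066
A = e^5.5066 ≈ 246.3 km²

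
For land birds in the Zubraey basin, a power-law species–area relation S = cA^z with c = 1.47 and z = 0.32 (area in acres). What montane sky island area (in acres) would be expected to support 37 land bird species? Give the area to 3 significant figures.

37 = 1.47 × A^0.32  ⇒  A^0.32 = 37/1.47 = 25.17
ln A = ln(25.17) / 0.32 = 3.2257 / 0.32 = 10.0802
A = e^10.0802 ≈ 23865 acres

23900 acres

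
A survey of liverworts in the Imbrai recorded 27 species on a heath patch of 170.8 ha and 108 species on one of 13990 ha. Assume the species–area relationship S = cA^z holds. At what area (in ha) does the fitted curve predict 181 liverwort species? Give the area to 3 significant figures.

72200 ha

z = ln(108/27) / ln(13990/170.8) = 1.3863 / 4.4056 = 0.3147
c = 27 / 170.8^0.3147 = 27 / 5.041 = 5.356
A = (181/5.356)^(1/0.3147) ⇒ ln A = ln(33.79)/0.3147 = 11.1871
A = e^11.1871 ≈ 72193 ha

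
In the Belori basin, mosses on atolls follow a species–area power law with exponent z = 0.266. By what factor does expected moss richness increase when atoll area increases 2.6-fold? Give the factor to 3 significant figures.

S₂/S₁ = (A₂/A₁)^z = 2.6^0.266
ln(S₂/S₁) = 0.266 × ln 2.6 = 0.266 × 0.9555 = 0.2542
S₂/S₁ = e^0.2542 ≈ 1.289

1.29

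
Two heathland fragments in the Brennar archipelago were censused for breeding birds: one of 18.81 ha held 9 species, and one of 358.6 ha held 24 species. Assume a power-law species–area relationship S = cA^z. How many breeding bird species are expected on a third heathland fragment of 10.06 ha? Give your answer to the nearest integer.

z = ln(24/9) / ln(358.6/18.81) = 0.9808 / 2.9478 = 0.3327
c = 9 / 18.81^0.3327 = 9 / 2.655 = 3.39
S₃ = 3.39 × 10.06^0.3327 = 3.39 × 2.156 ≈ 7.308

7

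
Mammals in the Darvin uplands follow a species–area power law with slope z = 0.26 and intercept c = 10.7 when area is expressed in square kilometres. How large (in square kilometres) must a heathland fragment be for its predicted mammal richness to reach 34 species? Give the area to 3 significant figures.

85.3 square kilometres

34 = 10.7 × A^0.26  ⇒  A^0.26 = 34/10.7 = 3.178
ln A = ln(3.178) / 0.26 = 1.1561 / 0.26 = 4.4466
A = e^4.4466 ≈ 85.34 square kilometres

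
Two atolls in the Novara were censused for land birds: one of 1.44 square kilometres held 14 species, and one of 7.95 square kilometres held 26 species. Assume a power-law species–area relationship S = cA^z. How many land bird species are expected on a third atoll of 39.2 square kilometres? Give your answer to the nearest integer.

z = ln(26/14) / ln(7.95/1.44) = 0.6190 / 1.7085 = 0.3623
c = 14 / 1.44^0.3623 = 14 / 1.141 = 12.27
S₃ = 12.27 × 39.2^0.3623 = 12.27 × 3.778 ≈ 46.35

46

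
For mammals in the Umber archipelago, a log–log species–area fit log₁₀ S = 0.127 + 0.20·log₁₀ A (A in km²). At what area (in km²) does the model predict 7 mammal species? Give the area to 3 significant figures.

3890 km²

7 = 1.34 × A^0.2  ⇒  A^0.2 = 7/1.34 = 5.225
ln A = ln(5.225) / 0.2 = 1.6535 / 0.2 = 8.2674
A = e^8.2674 ≈ 3895 km²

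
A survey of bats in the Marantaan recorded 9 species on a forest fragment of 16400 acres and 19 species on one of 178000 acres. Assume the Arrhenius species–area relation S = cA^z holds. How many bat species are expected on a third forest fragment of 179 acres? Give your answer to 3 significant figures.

2.18

z = ln(19/9) / ln(178000/16400) = 0.7472 / 2.3845 = 0.3134
c = 9 / 16400^0.3134 = 9 / 20.93 = 0.43
S₃ = 0.43 × 179^0.3134 = 0.43 × 5.081 ≈ 2.185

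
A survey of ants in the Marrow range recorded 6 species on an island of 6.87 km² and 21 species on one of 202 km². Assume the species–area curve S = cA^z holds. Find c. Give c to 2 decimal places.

z = ln(S₂/S₁) / ln(A₂/A₁) = ln(21/6) / ln(202/6.87) = 1.2528 / 3.3811 = 0.3705
c = S₁ / A₁^z = 6 / 6.87^0.3705 = 6 / 2.042 = 2.938

2.94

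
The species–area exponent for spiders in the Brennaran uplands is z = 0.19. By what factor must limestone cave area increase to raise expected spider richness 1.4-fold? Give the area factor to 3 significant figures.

5.88

(A₂/A₁)^0.19 = 1.4, so A₂/A₁ = 1.4^(1/0.19) = 1.4^5.263
ln(A₂/A₁) = ln 1.4 / 0.19 = 0.3365 / 0.19 = 1.7709
A₂/A₁ = e^1.7709 ≈ 5.876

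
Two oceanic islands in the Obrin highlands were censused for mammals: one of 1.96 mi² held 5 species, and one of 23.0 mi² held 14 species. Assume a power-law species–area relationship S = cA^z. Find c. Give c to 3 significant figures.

3.77

z = ln(S₂/S₁) / ln(A₂/A₁) = ln(14/5) / ln(23/1.96) = 1.0296 / 2.4625 = 0.4181
c = S₁ / A₁^z = 5 / 1.96^0.4181 = 5 / 1.325 = 3.774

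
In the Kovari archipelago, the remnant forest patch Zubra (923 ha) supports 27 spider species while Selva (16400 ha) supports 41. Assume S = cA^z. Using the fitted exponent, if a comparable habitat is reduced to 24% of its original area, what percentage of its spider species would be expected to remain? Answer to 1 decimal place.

81.3%

z = ln(41/27) / ln(16400/923) = 0.4177 / 2.8774 = 0.1452
S_new/S_old = (A_new/A_old)^z = 0.24^0.1452 = exp(0.1452 × -1.4271) = 0.8129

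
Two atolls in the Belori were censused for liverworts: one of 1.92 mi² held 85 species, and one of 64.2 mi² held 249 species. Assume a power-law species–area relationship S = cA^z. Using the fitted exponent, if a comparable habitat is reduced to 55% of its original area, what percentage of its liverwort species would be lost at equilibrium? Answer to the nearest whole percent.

17%

z = ln(249/85) / ln(64.2/1.92) = 1.0748 / 3.5097 = 0.3062
S_new/S_old = (A_new/A_old)^z = 0.55^0.3062 = exp(0.3062 × -0.5978) = 0.8327
Fraction lost = 1 − 0.8327 = 0.1673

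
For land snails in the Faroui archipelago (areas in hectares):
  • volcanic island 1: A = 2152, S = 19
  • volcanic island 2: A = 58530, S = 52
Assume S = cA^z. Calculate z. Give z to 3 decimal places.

0.305

Taking logs: ln S = ln c + z ln A, so z = (ln S₂ − ln S₁)/(ln A₂ − ln A₁).
z = ln(52/19) / ln(58530/2152) = ln(2.737) / ln(27.2) = 1.0068 / 3.3031 = 0.3048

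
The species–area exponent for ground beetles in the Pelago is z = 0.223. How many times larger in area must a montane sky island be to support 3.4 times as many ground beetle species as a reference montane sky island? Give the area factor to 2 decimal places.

(A₂/A₁)^0.223 = 3.4, so A₂/A₁ = 3.4^(1/0.223) = 3.4^4.484
ln(A₂/A₁) = ln 3.4 / 0.223 = 1.2238 / 0.223 = 5.4878
A₂/A₁ = e^5.4878 ≈ 241.7

241.72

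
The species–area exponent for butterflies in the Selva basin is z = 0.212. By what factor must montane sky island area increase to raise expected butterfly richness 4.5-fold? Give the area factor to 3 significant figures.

(A₂/A₁)^0.212 = 4.5, so A₂/A₁ = 4.5^(1/0.212) = 4.5^4.717
ln(A₂/A₁) = ln 4.5 / 0.212 = 1.5041 / 0.212 = 7.0947
A₂/A₁ = e^7.0947 ≈ 1206

1210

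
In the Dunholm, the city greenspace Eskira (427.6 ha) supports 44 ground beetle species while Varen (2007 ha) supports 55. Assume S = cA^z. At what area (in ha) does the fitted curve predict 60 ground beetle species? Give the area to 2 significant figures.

3700 ha

z = ln(55/44) / ln(2007/427.6) = 0.2231 / 1.5462 = 0.1443
c = 44 / 427.6^0.1443 = 44 / 2.397 = 18.35
A = (60/18.35)^(1/0.1443) ⇒ ln A = ln(3.269)/0.1443 = 8.2073
A = e^8.2073 ≈ 3668 ha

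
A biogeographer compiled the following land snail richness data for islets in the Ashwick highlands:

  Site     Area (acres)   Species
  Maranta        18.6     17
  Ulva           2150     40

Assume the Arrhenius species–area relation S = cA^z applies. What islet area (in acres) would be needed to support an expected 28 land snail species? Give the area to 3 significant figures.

297 acres

z = ln(40/17) / ln(2150/18.6) = 0.8557 / 4.7501 = 0.1801
c = 17 / 18.6^0.1801 = 17 / 1.693 = 10.04
A = (28/10.04)^(1/0.1801) ⇒ ln A = ln(2.789)/0.1801 = 5.6932
A = e^5.6932 ≈ 296.8 acres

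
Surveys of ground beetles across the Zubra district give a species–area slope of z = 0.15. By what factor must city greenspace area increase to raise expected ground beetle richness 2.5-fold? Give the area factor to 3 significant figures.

(A₂/A₁)^0.15 = 2.5, so A₂/A₁ = 2.5^(1/0.15) = 2.5^6.667
ln(A₂/A₁) = ln 2.5 / 0.15 = 0.9163 / 0.15 = 6.1086
A₂/A₁ = e^6.1086 ≈ 449.7

450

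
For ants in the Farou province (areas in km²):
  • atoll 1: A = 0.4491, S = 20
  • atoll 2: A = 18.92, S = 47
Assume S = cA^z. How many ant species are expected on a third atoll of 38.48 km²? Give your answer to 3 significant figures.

55.3

z = ln(47/20) / ln(18.92/0.4491) = 0.8544 / 3.7407 = 0.2284
c = 20 / 0.4491^0.2284 = 20 / 0.8329 = 24.01
S₃ = 24.01 × 38.48^0.2284 = 24.01 × 2.302 ≈ 55.27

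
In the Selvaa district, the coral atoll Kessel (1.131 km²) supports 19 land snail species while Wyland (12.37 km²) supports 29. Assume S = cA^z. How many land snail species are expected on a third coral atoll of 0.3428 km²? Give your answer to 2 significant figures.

15

z = ln(29/19) / ln(12.37/1.131) = 0.4229 / 2.3922 = 0.1768
c = 19 / 1.131^0.1768 = 19 / 1.022 = 18.59
S₃ = 18.59 × 0.3428^0.1768 = 18.59 × 0.8276 ≈ 15.39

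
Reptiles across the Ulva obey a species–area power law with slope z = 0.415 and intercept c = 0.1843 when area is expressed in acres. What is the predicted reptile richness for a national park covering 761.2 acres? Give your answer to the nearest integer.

3

S = 0.1843 × 761.2^0.415 = 0.1843 × 15.7 ≈ 2.893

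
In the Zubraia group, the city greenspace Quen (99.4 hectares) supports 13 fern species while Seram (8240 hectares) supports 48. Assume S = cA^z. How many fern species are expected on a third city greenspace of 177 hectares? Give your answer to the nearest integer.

z = ln(48/13) / ln(8240/99.4) = 1.3063 / 4.4176 = 0.2957
c = 13 / 99.4^0.2957 = 13 / 3.896 = 3.337
S₃ = 3.337 × 177^0.2957 = 3.337 × 4.621 ≈ 15.42

15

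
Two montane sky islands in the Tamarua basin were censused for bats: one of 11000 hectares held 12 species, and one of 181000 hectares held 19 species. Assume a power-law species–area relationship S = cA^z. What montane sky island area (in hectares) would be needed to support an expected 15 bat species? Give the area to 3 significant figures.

42900 hectares

z = ln(19/12) / ln(181000/11000) = 0.4595 / 2.8006 = 0.1641
c = 12 / 11000^0.1641 = 12 / 4.604 = 2.606
A = (15/2.606)^(1/0.1641) ⇒ ln A = ln(5.755)/0.1641 = 10.6656
A = e^10.6656 ≈ 42856 hectares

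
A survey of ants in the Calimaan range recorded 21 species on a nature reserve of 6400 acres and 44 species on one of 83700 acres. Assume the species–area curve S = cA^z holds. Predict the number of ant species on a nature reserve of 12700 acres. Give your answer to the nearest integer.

26

z = ln(44/21) / ln(83700/6400) = 0.7397 / 2.5709 = 0.2877
c = 21 / 6400^0.2877 = 21 / 12.45 = 1.687
S₃ = 1.687 × 12700^0.2877 = 1.687 × 15.16 ≈ 25.58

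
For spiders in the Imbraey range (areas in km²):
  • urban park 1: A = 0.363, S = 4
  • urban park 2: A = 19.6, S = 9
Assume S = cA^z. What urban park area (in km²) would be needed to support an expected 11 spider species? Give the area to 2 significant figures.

z = ln(9/4) / ln(19.6/0.363) = 0.8109 / 3.9889 = 0.2033
c = 4 / 0.363^0.2033 = 4 / 0.8138 = 4.915
A = (11/4.915)^(1/0.2033) ⇒ ln A = ln(2.238)/0.2033 = 3.9626
A = e^3.9626 ≈ 52.59 km²

53 km²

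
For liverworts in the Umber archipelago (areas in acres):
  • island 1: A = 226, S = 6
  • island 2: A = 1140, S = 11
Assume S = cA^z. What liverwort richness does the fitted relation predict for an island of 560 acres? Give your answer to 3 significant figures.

8.43

z = ln(11/6) / ln(1140/226) = 0.6061 / 1.6182 = 0.3746
c = 6 / 226^0.3746 = 6 / 7.617 = 0.7878
S₃ = 0.7878 × 560^0.3746 = 0.7878 × 10.7 ≈ 8.429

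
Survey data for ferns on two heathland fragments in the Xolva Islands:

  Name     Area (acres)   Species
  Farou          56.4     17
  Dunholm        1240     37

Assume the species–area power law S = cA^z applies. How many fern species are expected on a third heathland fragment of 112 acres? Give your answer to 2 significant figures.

z = ln(37/17) / ln(1240/56.4) = 0.7777 / 3.0904 = 0.2517
c = 17 / 56.4^0.2517 = 17 / 2.759 = 6.162
S₃ = 6.162 × 112^0.2517 = 6.162 × 3.279 ≈ 20.2

20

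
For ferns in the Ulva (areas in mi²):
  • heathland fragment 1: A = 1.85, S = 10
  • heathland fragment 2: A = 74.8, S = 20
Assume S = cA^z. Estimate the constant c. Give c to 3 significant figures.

8.91

z = ln(S₂/S₁) / ln(A₂/A₁) = ln(20/10) / ln(74.8/1.85) = 0.6931 / 3.6996 = 0.1874
c = S₁ / A₁^z = 10 / 1.85^0.1874 = 10 / 1.122 = 8.911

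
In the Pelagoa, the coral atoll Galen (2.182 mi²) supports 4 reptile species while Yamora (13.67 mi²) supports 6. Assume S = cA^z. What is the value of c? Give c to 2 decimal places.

3.37

z = ln(S₂/S₁) / ln(A₂/A₁) = ln(6/4) / ln(13.67/2.182) = 0.4055 / 1.8350 = 0.2210
c = S₁ / A₁^z = 4 / 2.182^0.2210 = 4 / 1.188 = 3.367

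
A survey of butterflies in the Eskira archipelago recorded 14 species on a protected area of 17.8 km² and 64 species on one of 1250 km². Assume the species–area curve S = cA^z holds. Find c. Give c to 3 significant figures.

5.00

z = ln(S₂/S₁) / ln(A₂/A₁) = ln(64/14) / ln(1250/17.8) = 1.5198 / 4.2517 = 0.3575
c = S₁ / A₁^z = 14 / 17.8^0.3575 = 14 / 2.799 = 5.002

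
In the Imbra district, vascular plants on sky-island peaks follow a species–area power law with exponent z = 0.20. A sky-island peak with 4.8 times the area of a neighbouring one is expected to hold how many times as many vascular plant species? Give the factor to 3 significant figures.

1.37

S₂/S₁ = (A₂/A₁)^z = 4.8^0.2
ln(S₂/S₁) = 0.2 × ln 4.8 = 0.2 × 1.5686 = 0.3137
S₂/S₁ = e^0.3137 ≈ 1.369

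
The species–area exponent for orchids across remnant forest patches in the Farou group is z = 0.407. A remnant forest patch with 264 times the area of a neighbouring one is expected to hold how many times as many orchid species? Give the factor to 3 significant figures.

9.67

S₂/S₁ = (A₂/A₁)^z = 264^0.407
ln(S₂/S₁) = 0.407 × ln 264 = 0.407 × 5.5759 = 2.2694
S₂/S₁ = e^2.2694 ≈ 9.674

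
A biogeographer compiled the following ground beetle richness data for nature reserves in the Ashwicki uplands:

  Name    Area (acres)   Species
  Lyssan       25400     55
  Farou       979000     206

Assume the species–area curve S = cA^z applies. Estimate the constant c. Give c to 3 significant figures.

z = ln(S₂/S₁) / ln(A₂/A₁) = ln(206/55) / ln(979000/25400) = 1.3205 / 3.6518 = 0.3616
c = S₁ / A₁^z = 55 / 25400^0.3616 = 55 / 39.16 = 1.404

1.40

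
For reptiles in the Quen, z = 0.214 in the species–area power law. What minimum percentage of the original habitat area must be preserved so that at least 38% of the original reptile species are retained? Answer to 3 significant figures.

1.09%

Need (A_new/A_old)^0.214 = 0.38, so A_new/A_old = 0.38^(1/0.214) = 0.38^4.673
ln(A_new/A_old) = ln 0.38 / 0.214 = -0.9676 / 0.214 = -4.5214
A_new/A_old = e^-4.5214 ≈ 0.01087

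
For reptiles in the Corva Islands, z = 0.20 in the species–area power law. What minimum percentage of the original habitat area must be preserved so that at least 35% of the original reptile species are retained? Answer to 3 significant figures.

0.525%

Need (A_new/A_old)^0.2 = 0.35, so A_new/A_old = 0.35^(1/0.2) = 0.35^5
ln(A_new/A_old) = ln 0.35 / 0.2 = -1.0498 / 0.2 = -5.2491
A_new/A_old = e^-5.2491 ≈ 0.005252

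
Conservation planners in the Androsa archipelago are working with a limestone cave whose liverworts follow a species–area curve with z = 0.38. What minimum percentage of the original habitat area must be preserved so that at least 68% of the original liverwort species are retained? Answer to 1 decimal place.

Need (A_new/A_old)^0.38 = 0.68, so A_new/A_old = 0.68^(1/0.38) = 0.68^2.632
ln(A_new/A_old) = ln 0.68 / 0.38 = -0.3857 / 0.38 = -1.0149
A_new/A_old = e^-1.0149 ≈ 0.3624

36.2%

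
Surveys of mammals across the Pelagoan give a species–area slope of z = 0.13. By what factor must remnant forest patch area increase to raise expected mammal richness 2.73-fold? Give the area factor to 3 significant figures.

2270

(A₂/A₁)^0.13 = 2.73, so A₂/A₁ = 2.73^(1/0.13) = 2.73^7.692
ln(A₂/A₁) = ln 2.73 / 0.13 = 1.0043 / 0.13 = 7.7254
A₂/A₁ = e^7.7254 ≈ 2265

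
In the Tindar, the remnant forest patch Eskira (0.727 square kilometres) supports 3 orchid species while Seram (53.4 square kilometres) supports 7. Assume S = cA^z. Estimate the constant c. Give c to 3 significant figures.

3.19

z = ln(S₂/S₁) / ln(A₂/A₁) = ln(7/3) / ln(53.4/0.727) = 0.8473 / 4.2966 = 0.1972
c = S₁ / A₁^z = 3 / 0.727^0.1972 = 3 / 0.9391 = 3.195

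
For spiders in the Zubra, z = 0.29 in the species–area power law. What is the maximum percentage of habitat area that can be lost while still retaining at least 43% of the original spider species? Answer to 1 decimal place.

Need (A_new/A_old)^0.29 = 0.43, so A_new/A_old = 0.43^(1/0.29) = 0.43^3.448
ln(A_new/A_old) = ln 0.43 / 0.29 = -0.8440 / 0.29 = -2.9102
A_new/A_old = e^-2.9102 ≈ 0.05446
Fraction that can be lost = 1 − 0.05446 = 0.9455

94.6%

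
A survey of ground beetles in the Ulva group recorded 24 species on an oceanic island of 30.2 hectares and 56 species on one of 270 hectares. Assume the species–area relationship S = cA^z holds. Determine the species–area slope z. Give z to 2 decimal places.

Taking logs: ln S = ln c + z ln A, so z = (ln S₂ − ln S₁)/(ln A₂ − ln A₁).
z = ln(56/24) / ln(270/30.2) = ln(2.333) / ln(8.94) = 0.8473 / 2.1906 = 0.3868

0.39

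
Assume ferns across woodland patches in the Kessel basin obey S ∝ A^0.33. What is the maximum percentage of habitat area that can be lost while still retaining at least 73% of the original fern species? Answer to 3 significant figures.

Need (A_new/A_old)^0.33 = 0.73, so A_new/A_old = 0.73^(1/0.33) = 0.73^3.03
ln(A_new/A_old) = ln 0.73 / 0.33 = -0.3147 / 0.33 = -0.9537
A_new/A_old = e^-0.9537 ≈ 0.3853
Fraction that can be lost = 1 − 0.3853 = 0.6147

61.5%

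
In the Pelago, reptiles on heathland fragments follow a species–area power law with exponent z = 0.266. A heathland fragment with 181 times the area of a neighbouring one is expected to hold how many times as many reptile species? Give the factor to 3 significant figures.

3.99

S₂/S₁ = (A₂/A₁)^z = 181^0.266
ln(S₂/S₁) = 0.266 × ln 181 = 0.266 × 5.1985 = 1.3828
S₂/S₁ = e^1.3828 ≈ 3.986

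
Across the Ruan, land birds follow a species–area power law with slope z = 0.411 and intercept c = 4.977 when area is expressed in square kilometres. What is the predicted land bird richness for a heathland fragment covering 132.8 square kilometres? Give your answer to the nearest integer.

37 species

S = 4.977 × 132.8^0.411
ln S = ln 4.977 + 0.411 × ln 132.8 = 1.6048 + 0.411 × 4.8888 = 3.6141
S = e^3.6141 ≈ 37.12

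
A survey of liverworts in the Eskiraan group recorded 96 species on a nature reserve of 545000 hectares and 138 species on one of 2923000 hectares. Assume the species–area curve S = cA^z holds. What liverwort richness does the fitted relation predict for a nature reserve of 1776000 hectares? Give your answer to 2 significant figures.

120

z = ln(138/96) / ln(2923000/545000) = 0.3629 / 1.6796 = 0.2161
c = 96 / 545000^0.2161 = 96 / 17.36 = 5.531
S₃ = 5.531 × 1776000^0.2161 = 5.531 × 22.4 ≈ 123.9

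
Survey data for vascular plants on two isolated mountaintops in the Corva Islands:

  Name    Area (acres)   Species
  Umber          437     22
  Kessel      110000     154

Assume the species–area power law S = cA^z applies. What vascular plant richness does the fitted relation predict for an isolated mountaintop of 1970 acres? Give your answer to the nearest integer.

37

z = ln(154/22) / ln(110000/437) = 1.9459 / 5.5283 = 0.3520
c = 22 / 437^0.3520 = 22 / 8.5 = 2.588
S₃ = 2.588 × 1970^0.3520 = 2.588 × 14.44 ≈ 37.38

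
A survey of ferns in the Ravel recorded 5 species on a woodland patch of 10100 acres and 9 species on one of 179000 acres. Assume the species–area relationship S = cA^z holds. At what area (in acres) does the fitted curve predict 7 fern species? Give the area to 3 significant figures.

z = ln(9/5) / ln(179000/10100) = 0.5878 / 2.8749 = 0.2045
c = 5 / 10100^0.2045 = 5 / 6.587 = 0.759
A = (7/0.759)^(1/0.2045) ⇒ ln A = ln(9.222)/0.2045 = 10.8660
A = e^10.8660 ≈ 52364 acres

52400 acres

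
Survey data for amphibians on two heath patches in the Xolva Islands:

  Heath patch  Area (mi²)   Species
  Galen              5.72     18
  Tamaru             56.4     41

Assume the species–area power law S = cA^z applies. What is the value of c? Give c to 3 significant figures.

z = ln(S₂/S₁) / ln(A₂/A₁) = ln(41/18) / ln(56.4/5.72) = 0.8232 / 2.2885 = 0.3597
c = S₁ / A₁^z = 18 / 5.72^0.3597 = 18 / 1.873 = 9.612

9.61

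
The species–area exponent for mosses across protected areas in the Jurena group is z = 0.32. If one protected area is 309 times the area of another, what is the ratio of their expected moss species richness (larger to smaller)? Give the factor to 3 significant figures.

6.26

S₂/S₁ = (A₂/A₁)^z = 309^0.32
ln(S₂/S₁) = 0.32 × ln 309 = 0.32 × 5.7333 = 1.8347
S₂/S₁ = e^1.8347 ≈ 6.263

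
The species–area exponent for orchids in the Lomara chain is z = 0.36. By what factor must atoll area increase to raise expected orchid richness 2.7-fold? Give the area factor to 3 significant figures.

15.8

(A₂/A₁)^0.36 = 2.7, so A₂/A₁ = 2.7^(1/0.36) = 2.7^2.778
ln(A₂/A₁) = ln 2.7 / 0.36 = 0.9933 / 0.36 = 2.7590
A₂/A₁ = e^2.7590 ≈ 15.78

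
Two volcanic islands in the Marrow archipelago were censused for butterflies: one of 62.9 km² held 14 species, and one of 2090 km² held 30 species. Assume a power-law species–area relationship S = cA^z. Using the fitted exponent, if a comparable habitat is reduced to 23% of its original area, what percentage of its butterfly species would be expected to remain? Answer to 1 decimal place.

z = ln(30/14) / ln(2090/62.9) = 0.7621 / 3.5034 = 0.2175
S_new/S_old = (A_new/A_old)^z = 0.23^0.2175 = exp(0.2175 × -1.4697) = 0.7264

72.6%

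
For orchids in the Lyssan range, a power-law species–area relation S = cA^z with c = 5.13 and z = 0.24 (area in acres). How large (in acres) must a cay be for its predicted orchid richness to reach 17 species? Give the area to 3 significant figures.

17 = 5.13 × A^0.24  ⇒  A^0.24 = 17/5.13 = 3.314
ln A = ln(3.314) / 0.24 = 1.1981 / 0.24 = 4.9921
A = e^4.9921 ≈ 147.2 acres

147 acres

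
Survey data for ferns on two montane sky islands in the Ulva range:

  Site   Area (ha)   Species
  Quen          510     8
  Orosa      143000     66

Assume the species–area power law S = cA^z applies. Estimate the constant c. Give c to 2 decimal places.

z = ln(S₂/S₁) / ln(A₂/A₁) = ln(66/8) / ln(143000/510) = 2.1102 / 5.6362 = 0.3744
c = S₁ / A₁^z = 8 / 510^0.3744 = 8 / 10.32 = 0.7751

0.78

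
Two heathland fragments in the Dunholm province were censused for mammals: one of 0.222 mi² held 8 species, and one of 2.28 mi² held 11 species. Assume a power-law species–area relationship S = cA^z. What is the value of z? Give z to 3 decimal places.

Taking logs: ln S = ln c + z ln A, so z = (ln S₂ − ln S₁)/(ln A₂ − ln A₁).
z = ln(11/8) / ln(2.28/0.222) = ln(1.375) / ln(10.27) = 0.3185 / 2.3293 = 0.1367

0.137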